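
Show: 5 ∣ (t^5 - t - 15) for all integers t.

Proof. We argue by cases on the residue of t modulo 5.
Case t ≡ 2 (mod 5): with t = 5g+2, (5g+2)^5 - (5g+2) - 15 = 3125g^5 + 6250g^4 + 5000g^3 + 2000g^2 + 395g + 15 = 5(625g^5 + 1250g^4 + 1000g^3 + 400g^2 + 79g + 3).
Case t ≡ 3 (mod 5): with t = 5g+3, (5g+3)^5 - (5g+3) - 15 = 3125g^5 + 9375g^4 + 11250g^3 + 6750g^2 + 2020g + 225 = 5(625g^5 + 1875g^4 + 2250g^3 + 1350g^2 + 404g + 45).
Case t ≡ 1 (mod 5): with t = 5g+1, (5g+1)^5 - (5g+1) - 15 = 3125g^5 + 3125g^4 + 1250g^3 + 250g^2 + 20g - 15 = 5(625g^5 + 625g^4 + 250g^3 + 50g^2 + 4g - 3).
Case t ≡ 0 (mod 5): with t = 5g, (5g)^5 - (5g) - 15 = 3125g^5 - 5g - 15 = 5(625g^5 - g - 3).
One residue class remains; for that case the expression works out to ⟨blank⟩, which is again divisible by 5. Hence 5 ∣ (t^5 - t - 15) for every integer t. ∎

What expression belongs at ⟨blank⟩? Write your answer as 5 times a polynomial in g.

5(625g^5 + 2500g^4 + 4000g^3 + 3200g^2 + 1279g + 201)

Only t ≡ 4 (mod 5) is unaccounted for. Put t = 5g+4:
(5g+4)^5 - (5g+4) - 15 expands to 3125g^5 + 12500g^4 + 20000g^3 + 16000g^2 + 6395g + 1005,
and factoring out 5 leaves 5(625g^5 + 2500g^4 + 4000g^3 + 3200g^2 + 1279g + 201).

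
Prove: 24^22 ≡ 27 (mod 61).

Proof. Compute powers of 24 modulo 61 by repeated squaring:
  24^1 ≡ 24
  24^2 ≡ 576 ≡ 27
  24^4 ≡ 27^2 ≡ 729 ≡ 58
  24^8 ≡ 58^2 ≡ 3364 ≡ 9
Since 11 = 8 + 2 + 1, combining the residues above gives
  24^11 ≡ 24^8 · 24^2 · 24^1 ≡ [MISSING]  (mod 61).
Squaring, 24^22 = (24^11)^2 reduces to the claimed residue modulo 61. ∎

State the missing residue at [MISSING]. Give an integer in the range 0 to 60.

24^8 · 24^2 · 24^1 ≡ 9 · 27 · 24 = 5832.
5832 mod 61 = 37, so 24^11 ≡ 37 (mod 61).

37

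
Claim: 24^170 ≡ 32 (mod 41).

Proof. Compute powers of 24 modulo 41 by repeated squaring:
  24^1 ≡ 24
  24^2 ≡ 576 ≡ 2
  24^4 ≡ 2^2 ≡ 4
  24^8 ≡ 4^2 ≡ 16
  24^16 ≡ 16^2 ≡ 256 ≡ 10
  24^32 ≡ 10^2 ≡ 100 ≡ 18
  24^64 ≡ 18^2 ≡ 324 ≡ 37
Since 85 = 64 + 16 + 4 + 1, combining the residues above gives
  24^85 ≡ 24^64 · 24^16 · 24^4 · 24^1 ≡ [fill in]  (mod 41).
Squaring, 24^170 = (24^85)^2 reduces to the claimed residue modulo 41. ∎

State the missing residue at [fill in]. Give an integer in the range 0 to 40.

Multiply the listed residues: 37 · 10 · 4 · 24 = 370 → 1480 → 35520.
Reducing modulo 41: 35520 = 866·41 + 14, so 24^85 ≡ 14.

14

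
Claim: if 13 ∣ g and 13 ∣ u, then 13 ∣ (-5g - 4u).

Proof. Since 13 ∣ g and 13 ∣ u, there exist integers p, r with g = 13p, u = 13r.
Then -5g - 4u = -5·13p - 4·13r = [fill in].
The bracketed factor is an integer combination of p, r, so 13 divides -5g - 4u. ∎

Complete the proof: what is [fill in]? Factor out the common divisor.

Each term has a factor of 13: -5·13p - 4·13r = 13·(-5p - 4r).
Since -5p - 4r is an integer, 13 ∣ (-5g - 4u).

13(-5p - 4r)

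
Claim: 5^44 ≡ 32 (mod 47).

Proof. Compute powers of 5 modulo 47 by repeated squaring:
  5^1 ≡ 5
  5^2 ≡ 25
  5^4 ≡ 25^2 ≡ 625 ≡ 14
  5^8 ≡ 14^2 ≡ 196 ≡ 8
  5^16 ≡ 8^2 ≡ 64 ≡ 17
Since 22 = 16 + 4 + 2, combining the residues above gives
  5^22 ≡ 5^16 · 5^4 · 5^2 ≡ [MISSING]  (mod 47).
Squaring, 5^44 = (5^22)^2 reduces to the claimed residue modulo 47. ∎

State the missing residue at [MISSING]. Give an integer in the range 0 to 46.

5^16 · 5^4 · 5^2 ≡ 17 · 14 · 25 = 5950.
5950 mod 47 = 28, so 5^22 ≡ 28 (mod 47).

28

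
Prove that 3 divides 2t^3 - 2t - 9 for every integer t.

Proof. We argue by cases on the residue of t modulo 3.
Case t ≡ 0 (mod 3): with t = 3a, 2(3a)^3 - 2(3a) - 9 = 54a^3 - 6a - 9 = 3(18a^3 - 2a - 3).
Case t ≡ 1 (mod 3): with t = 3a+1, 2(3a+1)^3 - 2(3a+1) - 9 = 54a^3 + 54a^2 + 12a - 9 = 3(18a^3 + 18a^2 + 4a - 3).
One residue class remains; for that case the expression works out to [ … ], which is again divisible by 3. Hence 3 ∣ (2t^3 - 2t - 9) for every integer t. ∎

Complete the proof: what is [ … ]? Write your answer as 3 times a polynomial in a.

3(18a^3 + 36a^2 + 22a + 1)

Only t ≡ 2 (mod 3) is unaccounted for. Put t = 3a+2:
2(3a+2)^3 - 2(3a+2) - 9 expands to 54a^3 + 108a^2 + 66a + 3,
and factoring out 3 leaves 3(18a^3 + 36a^2 + 22a + 1).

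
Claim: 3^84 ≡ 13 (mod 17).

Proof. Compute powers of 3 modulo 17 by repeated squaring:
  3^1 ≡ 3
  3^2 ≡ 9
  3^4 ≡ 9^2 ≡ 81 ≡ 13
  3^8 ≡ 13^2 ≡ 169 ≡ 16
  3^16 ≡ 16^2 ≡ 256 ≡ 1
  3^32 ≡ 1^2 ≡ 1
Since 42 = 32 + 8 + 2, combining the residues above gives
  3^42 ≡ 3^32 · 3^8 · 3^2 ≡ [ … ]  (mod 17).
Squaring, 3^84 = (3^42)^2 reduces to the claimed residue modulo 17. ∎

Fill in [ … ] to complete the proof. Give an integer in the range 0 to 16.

8

3^32 · 3^8 · 3^2 ≡ 1 · 16 · 9 = 144.
144 mod 17 = 8, so 3^42 ≡ 8 (mod 17).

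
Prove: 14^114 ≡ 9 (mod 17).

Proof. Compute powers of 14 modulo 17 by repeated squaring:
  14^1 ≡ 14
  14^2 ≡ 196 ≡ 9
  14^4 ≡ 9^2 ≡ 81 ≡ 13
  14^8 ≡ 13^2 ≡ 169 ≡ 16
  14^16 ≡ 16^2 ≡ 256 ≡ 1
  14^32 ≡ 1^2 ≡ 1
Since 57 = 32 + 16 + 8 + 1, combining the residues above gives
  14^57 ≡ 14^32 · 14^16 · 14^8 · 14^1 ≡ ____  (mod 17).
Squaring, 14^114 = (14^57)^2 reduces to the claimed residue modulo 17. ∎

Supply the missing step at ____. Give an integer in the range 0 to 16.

14^32 · 14^16 · 14^8 · 14^1 ≡ 1 · 1 · 16 · 14 = 224.
224 mod 17 = 3, so 14^57 ≡ 3 (mod 17).

3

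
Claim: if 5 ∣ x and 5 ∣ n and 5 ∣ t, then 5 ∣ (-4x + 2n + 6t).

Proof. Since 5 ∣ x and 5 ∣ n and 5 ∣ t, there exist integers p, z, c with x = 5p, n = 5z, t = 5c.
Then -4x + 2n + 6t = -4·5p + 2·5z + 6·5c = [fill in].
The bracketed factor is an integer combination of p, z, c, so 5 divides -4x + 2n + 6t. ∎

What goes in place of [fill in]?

5(6c - 4p + 2z)

Pull the common 5 out of every term: -4·5p + 2·5z + 6·5c = 5(6c - 4p + 2z).
6c - 4p + 2z is an integer, which exhibits the divisibility.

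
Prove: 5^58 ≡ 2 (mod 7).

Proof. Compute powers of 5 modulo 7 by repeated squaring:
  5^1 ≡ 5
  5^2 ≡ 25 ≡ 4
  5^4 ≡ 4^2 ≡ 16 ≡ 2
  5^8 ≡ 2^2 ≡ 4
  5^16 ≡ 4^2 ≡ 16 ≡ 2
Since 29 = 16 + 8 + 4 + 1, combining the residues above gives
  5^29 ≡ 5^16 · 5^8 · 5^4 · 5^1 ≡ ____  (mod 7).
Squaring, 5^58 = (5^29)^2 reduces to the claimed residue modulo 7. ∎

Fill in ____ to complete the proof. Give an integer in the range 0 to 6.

3

Multiply the listed residues: 2 · 4 · 2 · 5 = 8 → 16 → 80.
Reducing modulo 7: 80 = 11·7 + 3, so 5^29 ≡ 3.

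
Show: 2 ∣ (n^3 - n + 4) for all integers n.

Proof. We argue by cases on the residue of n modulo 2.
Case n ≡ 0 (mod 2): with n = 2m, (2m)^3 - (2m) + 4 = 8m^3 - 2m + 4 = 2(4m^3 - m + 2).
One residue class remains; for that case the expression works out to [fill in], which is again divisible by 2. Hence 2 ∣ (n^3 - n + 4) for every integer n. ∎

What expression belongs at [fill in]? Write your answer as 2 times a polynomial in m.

The residues treated are {0}, so the missing case is n ≡ 1 (mod 2); write n = 2m+1.
Then (2m+1)^3 - (2m+1) + 4 = 8m^3 + 12m^2 + 4m + 4 = 2(4m^3 + 6m^2 + 2m + 2).

2(4m^3 + 6m^2 + 2m + 2)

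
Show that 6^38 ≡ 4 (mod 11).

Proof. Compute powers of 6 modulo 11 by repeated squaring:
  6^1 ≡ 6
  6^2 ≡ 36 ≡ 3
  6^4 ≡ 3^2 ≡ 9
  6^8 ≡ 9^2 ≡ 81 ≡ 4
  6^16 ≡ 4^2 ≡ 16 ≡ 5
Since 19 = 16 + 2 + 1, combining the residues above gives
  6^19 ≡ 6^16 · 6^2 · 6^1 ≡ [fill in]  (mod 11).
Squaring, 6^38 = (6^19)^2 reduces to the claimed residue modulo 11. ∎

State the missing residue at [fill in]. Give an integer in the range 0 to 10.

Multiply the listed residues: 5 · 3 · 6 = 15 → 90.
Reducing modulo 11: 90 = 8·11 + 2, so 6^19 ≡ 2.

2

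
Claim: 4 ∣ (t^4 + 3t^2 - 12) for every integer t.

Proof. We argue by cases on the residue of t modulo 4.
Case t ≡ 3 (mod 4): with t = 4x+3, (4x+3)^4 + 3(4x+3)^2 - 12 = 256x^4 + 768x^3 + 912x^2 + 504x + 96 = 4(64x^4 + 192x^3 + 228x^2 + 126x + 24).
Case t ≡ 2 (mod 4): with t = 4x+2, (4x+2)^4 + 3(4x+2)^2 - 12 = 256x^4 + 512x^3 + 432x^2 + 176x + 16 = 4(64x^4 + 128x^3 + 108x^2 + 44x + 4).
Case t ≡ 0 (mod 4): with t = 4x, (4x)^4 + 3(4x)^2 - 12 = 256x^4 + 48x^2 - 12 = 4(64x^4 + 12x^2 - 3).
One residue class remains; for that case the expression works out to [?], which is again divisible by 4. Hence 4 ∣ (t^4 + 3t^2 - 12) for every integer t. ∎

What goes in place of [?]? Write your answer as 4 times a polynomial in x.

The residues treated are {3, 2, 0}, so the missing case is t ≡ 1 (mod 4); write t = 4x+1.
Then (4x+1)^4 + 3(4x+1)^2 - 12 = 256x^4 + 256x^3 + 144x^2 + 40x - 8 = 4(64x^4 + 64x^3 + 36x^2 + 10x - 2).

4(64x^4 + 64x^3 + 36x^2 + 10x - 2)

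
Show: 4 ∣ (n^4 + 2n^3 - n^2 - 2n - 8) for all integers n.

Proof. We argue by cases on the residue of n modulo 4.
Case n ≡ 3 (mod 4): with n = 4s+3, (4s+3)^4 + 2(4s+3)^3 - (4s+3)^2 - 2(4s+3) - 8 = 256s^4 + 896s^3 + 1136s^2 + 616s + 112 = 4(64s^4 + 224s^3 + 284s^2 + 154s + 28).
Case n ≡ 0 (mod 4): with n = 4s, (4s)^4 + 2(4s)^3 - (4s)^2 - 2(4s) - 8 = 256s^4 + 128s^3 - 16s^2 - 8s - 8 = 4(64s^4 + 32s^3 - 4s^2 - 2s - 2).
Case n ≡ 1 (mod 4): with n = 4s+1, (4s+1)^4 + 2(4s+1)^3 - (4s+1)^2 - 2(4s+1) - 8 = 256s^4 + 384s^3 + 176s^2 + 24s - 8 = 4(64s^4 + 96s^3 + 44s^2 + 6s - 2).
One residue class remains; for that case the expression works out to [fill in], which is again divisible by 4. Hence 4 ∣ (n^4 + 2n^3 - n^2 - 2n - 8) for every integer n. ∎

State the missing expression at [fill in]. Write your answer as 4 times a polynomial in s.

4(64s^4 + 160s^3 + 140s^2 + 50s + 4)

The residues treated are {3, 0, 1}, so the missing case is n ≡ 2 (mod 4); write n = 4s+2.
Then (4s+2)^4 + 2(4s+2)^3 - (4s+2)^2 - 2(4s+2) - 8 = 256s^4 + 640s^3 + 560s^2 + 200s + 16 = 4(64s^4 + 160s^3 + 140s^2 + 50s + 4).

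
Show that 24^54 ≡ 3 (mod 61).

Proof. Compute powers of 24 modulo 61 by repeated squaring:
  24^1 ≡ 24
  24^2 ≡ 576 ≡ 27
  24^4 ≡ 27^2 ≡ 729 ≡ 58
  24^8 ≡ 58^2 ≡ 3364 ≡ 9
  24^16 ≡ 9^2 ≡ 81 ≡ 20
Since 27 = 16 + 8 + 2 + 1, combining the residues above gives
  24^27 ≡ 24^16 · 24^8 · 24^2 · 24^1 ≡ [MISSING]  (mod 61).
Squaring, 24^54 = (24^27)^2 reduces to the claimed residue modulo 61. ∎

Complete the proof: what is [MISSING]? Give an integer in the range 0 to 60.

Multiply the listed residues: 20 · 9 · 27 · 24 = 180 → 4860 → 116640.
Reducing modulo 61: 116640 = 1912·61 + 8, so 24^27 ≡ 8.

8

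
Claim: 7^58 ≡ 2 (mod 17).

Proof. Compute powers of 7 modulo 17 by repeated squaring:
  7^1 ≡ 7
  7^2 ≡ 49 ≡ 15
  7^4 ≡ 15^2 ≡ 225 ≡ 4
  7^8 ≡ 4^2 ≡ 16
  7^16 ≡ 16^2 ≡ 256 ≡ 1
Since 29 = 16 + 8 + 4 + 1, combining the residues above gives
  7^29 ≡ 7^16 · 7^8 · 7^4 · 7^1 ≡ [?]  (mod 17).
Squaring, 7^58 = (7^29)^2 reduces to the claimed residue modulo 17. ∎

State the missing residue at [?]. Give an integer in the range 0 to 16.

6

7^16 · 7^8 · 7^4 · 7^1 ≡ 1 · 16 · 4 · 7 = 448.
448 mod 17 = 6, so 7^29 ≡ 6 (mod 17).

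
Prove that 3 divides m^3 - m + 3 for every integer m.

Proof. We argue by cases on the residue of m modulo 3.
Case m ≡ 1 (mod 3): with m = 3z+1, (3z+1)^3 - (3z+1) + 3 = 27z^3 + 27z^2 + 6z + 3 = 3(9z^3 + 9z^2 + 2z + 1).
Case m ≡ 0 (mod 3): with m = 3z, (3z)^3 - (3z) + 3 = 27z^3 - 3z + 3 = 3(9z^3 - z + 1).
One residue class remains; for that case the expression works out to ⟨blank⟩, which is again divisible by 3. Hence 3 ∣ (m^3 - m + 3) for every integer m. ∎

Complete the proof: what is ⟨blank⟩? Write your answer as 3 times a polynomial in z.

3(9z^3 + 18z^2 + 11z + 3)

The residues treated are {1, 0}, so the missing case is m ≡ 2 (mod 3); write m = 3z+2.
Then (3z+2)^3 - (3z+2) + 3 = 27z^3 + 54z^2 + 33z + 9 = 3(9z^3 + 18z^2 + 11z + 3).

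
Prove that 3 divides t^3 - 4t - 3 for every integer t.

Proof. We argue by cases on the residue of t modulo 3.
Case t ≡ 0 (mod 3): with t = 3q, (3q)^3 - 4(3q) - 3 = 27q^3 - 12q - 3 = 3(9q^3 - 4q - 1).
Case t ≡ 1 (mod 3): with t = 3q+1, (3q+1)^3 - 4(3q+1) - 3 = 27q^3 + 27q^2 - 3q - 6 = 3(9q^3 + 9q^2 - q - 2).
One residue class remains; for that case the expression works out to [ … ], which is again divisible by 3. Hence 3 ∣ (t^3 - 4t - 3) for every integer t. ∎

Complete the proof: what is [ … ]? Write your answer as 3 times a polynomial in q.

3(9q^3 + 18q^2 + 8q - 1)

Only t ≡ 2 (mod 3) is unaccounted for. Put t = 3q+2:
(3q+2)^3 - 4(3q+2) - 3 expands to 27q^3 + 54q^2 + 24q - 3,
and factoring out 3 leaves 3(9q^3 + 18q^2 + 8q - 1).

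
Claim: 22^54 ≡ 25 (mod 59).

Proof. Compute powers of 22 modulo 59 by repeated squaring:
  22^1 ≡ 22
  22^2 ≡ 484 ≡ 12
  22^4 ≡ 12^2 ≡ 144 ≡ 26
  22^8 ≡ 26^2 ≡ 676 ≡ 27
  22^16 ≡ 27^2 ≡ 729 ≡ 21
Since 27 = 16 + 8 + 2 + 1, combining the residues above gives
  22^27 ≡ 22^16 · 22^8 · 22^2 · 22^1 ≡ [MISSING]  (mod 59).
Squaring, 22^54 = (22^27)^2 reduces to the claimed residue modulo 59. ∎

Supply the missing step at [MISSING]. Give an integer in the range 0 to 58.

Multiply the listed residues: 21 · 27 · 12 · 22 = 567 → 6804 → 149688.
Reducing modulo 59: 149688 = 2537·59 + 5, so 22^27 ≡ 5.

5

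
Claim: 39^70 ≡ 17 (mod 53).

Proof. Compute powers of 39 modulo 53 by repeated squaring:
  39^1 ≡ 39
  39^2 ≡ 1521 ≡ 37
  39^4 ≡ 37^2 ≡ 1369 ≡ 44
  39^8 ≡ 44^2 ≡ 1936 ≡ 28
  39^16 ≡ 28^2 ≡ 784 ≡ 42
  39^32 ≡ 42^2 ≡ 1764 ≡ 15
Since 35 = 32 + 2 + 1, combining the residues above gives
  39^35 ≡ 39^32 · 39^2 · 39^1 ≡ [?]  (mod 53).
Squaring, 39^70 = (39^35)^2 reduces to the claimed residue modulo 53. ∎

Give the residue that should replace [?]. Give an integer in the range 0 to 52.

21

39^32 · 39^2 · 39^1 ≡ 15 · 37 · 39 = 21645.
21645 mod 53 = 21, so 39^35 ≡ 21 (mod 53).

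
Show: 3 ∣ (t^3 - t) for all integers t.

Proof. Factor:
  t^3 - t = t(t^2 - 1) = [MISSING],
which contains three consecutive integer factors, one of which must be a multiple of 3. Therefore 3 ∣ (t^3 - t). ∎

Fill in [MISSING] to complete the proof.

t(t^2 - 1) = t(t - 1)(t + 1) = (t - 1)t(t + 1).
These three factors are consecutive integers, so their product is divisible by 3.

(t - 1)t(t + 1)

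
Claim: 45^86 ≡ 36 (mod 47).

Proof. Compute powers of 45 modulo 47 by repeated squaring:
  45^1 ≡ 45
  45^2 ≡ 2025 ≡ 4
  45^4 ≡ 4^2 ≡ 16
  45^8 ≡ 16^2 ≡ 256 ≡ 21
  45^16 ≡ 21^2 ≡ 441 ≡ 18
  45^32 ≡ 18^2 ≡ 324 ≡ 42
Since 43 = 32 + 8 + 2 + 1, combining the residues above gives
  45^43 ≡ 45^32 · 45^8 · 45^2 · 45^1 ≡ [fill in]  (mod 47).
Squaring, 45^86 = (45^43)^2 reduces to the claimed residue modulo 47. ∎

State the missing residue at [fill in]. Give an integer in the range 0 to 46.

41

45^32 · 45^8 · 45^2 · 45^1 ≡ 42 · 21 · 4 · 45 = 158760.
158760 mod 47 = 41, so 45^43 ≡ 41 (mod 47).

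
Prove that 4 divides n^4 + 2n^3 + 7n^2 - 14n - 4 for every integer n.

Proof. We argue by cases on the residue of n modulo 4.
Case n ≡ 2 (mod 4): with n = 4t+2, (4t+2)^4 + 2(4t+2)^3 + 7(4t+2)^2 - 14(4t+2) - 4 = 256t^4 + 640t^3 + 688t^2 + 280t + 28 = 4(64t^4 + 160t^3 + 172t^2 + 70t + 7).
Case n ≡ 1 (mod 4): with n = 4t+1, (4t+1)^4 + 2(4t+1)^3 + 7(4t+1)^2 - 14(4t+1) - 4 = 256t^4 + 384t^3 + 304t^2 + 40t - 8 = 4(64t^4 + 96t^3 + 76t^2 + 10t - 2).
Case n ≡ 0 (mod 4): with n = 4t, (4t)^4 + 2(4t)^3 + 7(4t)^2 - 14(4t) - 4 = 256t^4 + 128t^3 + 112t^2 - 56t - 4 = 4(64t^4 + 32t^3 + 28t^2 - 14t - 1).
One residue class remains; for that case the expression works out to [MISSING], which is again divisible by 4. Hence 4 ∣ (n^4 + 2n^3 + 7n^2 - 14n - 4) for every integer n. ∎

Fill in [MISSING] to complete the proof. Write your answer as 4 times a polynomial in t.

The residues treated are {2, 1, 0}, so the missing case is n ≡ 3 (mod 4); write n = 4t+3.
Then (4t+3)^4 + 2(4t+3)^3 + 7(4t+3)^2 - 14(4t+3) - 4 = 256t^4 + 896t^3 + 1264t^2 + 760t + 152 = 4(64t^4 + 224t^3 + 316t^2 + 190t + 38).

4(64t^4 + 224t^3 + 316t^2 + 190t + 38)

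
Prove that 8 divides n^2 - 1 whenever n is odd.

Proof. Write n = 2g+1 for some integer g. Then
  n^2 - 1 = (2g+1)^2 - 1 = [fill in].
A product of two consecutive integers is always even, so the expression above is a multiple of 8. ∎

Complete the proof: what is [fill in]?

(2g+1)^2 - 1 = 4g^2 + 4g + 1 - 1 = 4g^2 + 4g = 4g(g+1).
Since g and g+1 are consecutive, g(g+1) is even, and 4·(even) is a multiple of 8.

4g(g + 1)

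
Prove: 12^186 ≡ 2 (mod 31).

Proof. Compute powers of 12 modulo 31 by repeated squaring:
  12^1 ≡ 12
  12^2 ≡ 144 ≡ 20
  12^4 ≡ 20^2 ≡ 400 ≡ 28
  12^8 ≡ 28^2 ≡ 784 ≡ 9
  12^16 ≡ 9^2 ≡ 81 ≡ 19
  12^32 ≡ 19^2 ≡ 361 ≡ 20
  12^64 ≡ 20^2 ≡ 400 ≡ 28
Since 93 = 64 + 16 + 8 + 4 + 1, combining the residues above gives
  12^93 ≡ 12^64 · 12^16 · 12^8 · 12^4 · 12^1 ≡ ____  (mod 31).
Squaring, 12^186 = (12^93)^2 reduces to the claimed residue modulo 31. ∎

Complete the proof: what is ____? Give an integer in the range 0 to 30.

23

Multiply the listed residues: 28 · 19 · 9 · 28 · 12 = 532 → 4788 → 134064 → 1608768.
Reducing modulo 31: 1608768 = 51895·31 + 23, so 12^93 ≡ 23.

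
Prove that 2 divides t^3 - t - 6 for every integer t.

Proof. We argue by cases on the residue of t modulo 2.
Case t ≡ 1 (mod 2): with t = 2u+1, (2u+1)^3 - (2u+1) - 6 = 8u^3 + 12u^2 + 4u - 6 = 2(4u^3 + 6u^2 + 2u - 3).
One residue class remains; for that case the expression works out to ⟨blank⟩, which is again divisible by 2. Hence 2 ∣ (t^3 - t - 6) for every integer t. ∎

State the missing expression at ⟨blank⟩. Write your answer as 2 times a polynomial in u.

The residues treated are {1}, so the missing case is t ≡ 0 (mod 2); write t = 2u.
Then (2u)^3 - (2u) - 6 = 8u^3 - 2u - 6 = 2(4u^3 - u - 3).

2(4u^3 - u - 3)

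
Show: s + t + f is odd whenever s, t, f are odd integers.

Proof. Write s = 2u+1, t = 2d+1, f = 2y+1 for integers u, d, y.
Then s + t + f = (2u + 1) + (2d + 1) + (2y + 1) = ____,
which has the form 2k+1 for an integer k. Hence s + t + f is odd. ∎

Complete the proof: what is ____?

2(d + u + y + 1) + 1

(2u + 1) + (2d + 1) + (2y + 1) = 2d + 2u + 2y + 3
= 2(d + u + y + 1) + 1.
Since d + u + y + 1 is an integer, the sum is of the form 2k+1 for an integer k.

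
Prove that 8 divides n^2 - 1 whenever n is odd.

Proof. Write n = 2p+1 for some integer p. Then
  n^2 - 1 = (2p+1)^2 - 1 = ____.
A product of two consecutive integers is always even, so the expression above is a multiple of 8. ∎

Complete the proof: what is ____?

(2p+1)^2 - 1 = 4p^2 + 4p + 1 - 1 = 4p^2 + 4p = 4p(p+1).
Since p and p+1 are consecutive, p(p+1) is even, and 4·(even) is a multiple of 8.

4p(p + 1)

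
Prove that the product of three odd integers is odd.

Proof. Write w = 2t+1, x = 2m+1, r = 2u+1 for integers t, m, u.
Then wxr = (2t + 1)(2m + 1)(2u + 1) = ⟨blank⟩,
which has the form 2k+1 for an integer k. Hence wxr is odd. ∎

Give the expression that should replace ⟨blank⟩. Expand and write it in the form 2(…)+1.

Expanding: (2t + 1)(2m + 1)(2u + 1) = 8mtu + 4mt + 4mu + 2m + 4tu + 2t + 2u + 1.
Every term except the constant is even, so this is 2(4mtu + 2mt + 2mu + m + 2tu + t + u) + 1,
and 4mtu + 2mt + 2mu + m + 2tu + t + u ∈ ℤ gives the required form.

2(4mtu + 2mt + 2mu + m + 2tu + t + u) + 1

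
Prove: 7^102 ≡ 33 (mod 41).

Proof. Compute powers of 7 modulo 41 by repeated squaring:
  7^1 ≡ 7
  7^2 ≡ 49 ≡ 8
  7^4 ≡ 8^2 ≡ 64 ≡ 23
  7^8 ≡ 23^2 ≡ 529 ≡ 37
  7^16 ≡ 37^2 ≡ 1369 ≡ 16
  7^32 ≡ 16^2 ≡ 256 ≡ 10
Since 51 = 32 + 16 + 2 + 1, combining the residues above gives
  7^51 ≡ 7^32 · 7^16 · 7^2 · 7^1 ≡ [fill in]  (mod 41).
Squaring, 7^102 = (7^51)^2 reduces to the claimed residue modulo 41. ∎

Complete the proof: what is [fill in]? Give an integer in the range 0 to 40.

Multiply the listed residues: 10 · 16 · 8 · 7 = 160 → 1280 → 8960.
Reducing modulo 41: 8960 = 218·41 + 22, so 7^51 ≡ 22.

22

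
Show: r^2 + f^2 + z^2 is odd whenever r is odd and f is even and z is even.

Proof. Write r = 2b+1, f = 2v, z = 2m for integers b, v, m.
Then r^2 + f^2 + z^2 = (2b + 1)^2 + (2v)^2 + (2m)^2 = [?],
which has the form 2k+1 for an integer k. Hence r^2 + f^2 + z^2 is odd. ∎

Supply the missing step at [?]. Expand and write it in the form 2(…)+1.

(2b + 1)^2 + (2v)^2 + (2m)^2 = 4b^2 + 4b + 4m^2 + 4v^2 + 1
= 2(2b^2 + 2b + 2m^2 + 2v^2) + 1.
Since 2b^2 + 2b + 2m^2 + 2v^2 is an integer, the sum of squares is of the form 2k+1 for an integer k.

2(2b^2 + 2b + 2m^2 + 2v^2) + 1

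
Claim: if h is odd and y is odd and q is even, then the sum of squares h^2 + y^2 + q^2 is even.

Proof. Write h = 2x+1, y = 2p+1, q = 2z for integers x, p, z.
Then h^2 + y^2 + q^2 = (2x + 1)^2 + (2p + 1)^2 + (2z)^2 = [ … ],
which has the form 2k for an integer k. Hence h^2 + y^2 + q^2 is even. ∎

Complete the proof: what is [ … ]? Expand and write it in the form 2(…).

(2x + 1)^2 + (2p + 1)^2 + (2z)^2 = 4p^2 + 4p + 4x^2 + 4x + 4z^2 + 2
= 2(2p^2 + 2p + 2x^2 + 2x + 2z^2 + 1).
Since 2p^2 + 2p + 2x^2 + 2x + 2z^2 + 1 is an integer, the sum of squares is of the form 2k for an integer k.

2(2p^2 + 2p + 2x^2 + 2x + 2z^2 + 1)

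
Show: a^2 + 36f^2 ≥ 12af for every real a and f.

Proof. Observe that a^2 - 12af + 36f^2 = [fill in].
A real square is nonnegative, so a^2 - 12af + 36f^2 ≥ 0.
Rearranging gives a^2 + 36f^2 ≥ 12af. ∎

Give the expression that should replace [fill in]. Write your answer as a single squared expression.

The leading and trailing coefficients are 1^2 and 6^2, and 12 = 2·1·6, so the trinomial is (a - 6f)^2.
Hence a^2 - 12af + 36f^2 ≥ 0.

(a - 6f)^2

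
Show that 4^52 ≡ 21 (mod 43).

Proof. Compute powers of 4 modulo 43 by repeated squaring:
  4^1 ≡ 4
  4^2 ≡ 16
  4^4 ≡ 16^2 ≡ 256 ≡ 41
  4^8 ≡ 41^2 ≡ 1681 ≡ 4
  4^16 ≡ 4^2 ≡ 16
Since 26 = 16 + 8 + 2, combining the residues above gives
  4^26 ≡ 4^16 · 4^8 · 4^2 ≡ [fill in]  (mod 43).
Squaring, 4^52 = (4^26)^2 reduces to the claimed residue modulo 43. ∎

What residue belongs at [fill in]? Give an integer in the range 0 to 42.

Multiply the listed residues: 16 · 4 · 16 = 64 → 1024.
Reducing modulo 43: 1024 = 23·43 + 35, so 4^26 ≡ 35.

35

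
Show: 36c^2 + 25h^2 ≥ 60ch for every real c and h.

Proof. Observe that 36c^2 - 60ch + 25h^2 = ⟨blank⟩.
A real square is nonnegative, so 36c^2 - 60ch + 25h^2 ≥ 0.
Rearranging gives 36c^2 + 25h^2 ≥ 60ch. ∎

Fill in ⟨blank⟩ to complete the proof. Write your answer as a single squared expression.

(6c - 5h)^2

36c^2 - 60ch + 25h^2 is a perfect-square trinomial: the outer terms are (6c)^2 and (5h)^2, and the cross term is -2·6c·5h.
So 36c^2 - 60ch + 25h^2 = (6c - 5h)^2 ≥ 0.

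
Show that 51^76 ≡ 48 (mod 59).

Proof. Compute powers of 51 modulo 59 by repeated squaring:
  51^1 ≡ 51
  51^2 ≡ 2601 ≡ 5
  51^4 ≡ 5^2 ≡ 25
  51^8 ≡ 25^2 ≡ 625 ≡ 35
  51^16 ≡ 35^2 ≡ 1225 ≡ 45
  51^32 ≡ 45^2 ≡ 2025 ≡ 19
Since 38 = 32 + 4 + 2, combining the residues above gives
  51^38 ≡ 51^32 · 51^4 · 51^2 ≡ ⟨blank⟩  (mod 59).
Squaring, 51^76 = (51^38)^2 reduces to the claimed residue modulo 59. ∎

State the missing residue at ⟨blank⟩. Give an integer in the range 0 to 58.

51^32 · 51^4 · 51^2 ≡ 19 · 25 · 5 = 2375.
2375 mod 59 = 15, so 51^38 ≡ 15 (mod 59).

15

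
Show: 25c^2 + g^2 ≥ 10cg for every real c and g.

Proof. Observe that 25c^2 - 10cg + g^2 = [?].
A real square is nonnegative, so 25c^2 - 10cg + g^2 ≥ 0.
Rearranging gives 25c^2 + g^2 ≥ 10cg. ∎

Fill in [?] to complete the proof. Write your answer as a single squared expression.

25c^2 - 10cg + g^2 is a perfect-square trinomial: the outer terms are (5c)^2 and (g)^2, and the cross term is -2·5c·g.
So 25c^2 - 10cg + g^2 = (5c - g)^2 ≥ 0.

(5c - g)^2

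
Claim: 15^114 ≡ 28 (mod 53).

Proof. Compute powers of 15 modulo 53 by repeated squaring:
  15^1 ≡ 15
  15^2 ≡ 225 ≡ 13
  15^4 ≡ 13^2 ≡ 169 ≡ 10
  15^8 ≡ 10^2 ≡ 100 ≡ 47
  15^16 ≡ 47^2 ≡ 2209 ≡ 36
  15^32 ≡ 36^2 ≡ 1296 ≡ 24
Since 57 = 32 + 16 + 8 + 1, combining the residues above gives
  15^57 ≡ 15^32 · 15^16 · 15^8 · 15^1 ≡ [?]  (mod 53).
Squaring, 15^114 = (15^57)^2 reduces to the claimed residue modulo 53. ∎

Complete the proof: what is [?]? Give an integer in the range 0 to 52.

15^32 · 15^16 · 15^8 · 15^1 ≡ 24 · 36 · 47 · 15 = 609120.
609120 mod 53 = 44, so 15^57 ≡ 44 (mod 53).

44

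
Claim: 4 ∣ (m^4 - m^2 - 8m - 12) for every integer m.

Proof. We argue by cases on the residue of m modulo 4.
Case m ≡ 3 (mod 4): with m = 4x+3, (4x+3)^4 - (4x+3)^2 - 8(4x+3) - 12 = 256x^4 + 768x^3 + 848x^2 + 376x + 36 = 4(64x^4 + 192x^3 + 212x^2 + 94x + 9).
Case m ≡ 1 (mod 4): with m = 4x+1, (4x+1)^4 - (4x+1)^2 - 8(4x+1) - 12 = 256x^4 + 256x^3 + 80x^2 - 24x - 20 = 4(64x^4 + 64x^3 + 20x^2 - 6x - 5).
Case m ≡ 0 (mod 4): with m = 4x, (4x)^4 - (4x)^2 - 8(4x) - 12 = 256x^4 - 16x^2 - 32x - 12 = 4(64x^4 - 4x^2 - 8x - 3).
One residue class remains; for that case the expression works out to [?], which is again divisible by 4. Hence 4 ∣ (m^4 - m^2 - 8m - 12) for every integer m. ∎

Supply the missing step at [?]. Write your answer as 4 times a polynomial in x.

4(64x^4 + 128x^3 + 92x^2 + 20x - 4)

Only m ≡ 2 (mod 4) is unaccounted for. Put m = 4x+2:
(4x+2)^4 - (4x+2)^2 - 8(4x+2) - 12 expands to 256x^4 + 512x^3 + 368x^2 + 80x - 16,
and factoring out 4 leaves 4(64x^4 + 128x^3 + 92x^2 + 20x - 4).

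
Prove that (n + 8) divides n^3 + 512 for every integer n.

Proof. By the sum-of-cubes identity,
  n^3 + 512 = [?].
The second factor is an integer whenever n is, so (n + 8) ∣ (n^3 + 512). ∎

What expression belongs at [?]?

Polynomial division of n^3 + 512 by n + 8 leaves remainder 0 and quotient n^2 - 8n + 64.
Hence n^3 + 512 = (n + 8)(n^2 - 8n + 64).

(n + 8)(n^2 - 8n + 64)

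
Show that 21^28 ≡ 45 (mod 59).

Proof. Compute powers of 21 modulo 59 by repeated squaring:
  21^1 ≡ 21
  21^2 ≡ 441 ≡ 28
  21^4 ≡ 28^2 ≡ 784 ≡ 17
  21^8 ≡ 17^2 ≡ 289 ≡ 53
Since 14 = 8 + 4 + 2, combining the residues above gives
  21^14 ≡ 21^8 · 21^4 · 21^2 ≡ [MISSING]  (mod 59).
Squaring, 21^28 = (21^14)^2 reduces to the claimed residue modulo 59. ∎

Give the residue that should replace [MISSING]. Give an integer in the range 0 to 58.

Multiply the listed residues: 53 · 17 · 28 = 901 → 25228.
Reducing modulo 59: 25228 = 427·59 + 35, so 21^14 ≡ 35.

35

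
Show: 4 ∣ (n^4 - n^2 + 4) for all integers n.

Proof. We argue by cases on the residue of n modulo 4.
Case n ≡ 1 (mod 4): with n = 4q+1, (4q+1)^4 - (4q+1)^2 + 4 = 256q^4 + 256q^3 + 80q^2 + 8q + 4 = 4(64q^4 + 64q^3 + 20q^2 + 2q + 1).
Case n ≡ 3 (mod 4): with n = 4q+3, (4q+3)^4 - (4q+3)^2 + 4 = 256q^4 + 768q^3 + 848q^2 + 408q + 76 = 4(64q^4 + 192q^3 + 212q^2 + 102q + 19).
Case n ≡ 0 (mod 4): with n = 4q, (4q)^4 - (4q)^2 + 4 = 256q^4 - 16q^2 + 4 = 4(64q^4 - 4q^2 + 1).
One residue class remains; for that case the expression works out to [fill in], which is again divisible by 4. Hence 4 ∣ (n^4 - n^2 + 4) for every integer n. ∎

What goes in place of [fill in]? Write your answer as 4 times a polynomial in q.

The residues treated are {1, 3, 0}, so the missing case is n ≡ 2 (mod 4); write n = 4q+2.
Then (4q+2)^4 - (4q+2)^2 + 4 = 256q^4 + 512q^3 + 368q^2 + 112q + 16 = 4(64q^4 + 128q^3 + 92q^2 + 28q + 4).

4(64q^4 + 128q^3 + 92q^2 + 28q + 4)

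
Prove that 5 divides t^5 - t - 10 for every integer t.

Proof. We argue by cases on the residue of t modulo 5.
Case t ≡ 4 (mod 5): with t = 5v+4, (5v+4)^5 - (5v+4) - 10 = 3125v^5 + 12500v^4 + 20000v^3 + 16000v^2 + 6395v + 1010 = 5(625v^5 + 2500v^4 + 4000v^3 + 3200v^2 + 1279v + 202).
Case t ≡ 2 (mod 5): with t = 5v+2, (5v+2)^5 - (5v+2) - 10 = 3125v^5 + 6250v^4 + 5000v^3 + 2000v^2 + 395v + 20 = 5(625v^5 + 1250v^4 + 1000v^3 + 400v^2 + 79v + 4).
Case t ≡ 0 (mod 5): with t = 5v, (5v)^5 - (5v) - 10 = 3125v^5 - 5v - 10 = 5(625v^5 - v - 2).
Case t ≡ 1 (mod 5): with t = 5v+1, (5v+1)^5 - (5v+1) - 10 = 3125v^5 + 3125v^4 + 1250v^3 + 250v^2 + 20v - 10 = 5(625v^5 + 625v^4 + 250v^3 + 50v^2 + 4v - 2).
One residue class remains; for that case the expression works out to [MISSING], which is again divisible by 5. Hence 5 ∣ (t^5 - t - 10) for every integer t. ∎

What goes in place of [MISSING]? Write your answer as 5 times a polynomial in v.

5(625v^5 + 1875v^4 + 2250v^3 + 1350v^2 + 404v + 46)

The residues treated are {4, 2, 0, 1}, so the missing case is t ≡ 3 (mod 5); write t = 5v+3.
Then (5v+3)^5 - (5v+3) - 10 = 3125v^5 + 9375v^4 + 11250v^3 + 6750v^2 + 2020v + 230 = 5(625v^5 + 1875v^4 + 2250v^3 + 1350v^2 + 404v + 46).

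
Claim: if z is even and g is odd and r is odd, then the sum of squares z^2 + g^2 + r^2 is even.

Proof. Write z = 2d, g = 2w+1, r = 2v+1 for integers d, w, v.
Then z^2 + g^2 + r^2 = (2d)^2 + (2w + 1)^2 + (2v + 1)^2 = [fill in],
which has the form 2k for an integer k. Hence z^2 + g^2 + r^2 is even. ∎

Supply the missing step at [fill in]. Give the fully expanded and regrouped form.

Expanding: (2d)^2 + (2w + 1)^2 + (2v + 1)^2 = 4d^2 + 4v^2 + 4v + 4w^2 + 4w + 2.
Every term is even; pulling out the factor of 2 gives 2(2d^2 + 2v^2 + 2v + 2w^2 + 2w + 1).

2(2d^2 + 2v^2 + 2v + 2w^2 + 2w + 1)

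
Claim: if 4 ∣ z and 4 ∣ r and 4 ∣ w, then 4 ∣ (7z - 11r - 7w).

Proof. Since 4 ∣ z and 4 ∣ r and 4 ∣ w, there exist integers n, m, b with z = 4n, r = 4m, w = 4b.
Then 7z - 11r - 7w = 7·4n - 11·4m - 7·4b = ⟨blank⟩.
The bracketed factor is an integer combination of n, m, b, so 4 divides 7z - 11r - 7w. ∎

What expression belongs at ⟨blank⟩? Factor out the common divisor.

4(-7b - 11m + 7n)

Pull the common 4 out of every term: 7·4n - 11·4m - 7·4b = 4(-7b - 11m + 7n).
-7b - 11m + 7n is an integer, which exhibits the divisibility.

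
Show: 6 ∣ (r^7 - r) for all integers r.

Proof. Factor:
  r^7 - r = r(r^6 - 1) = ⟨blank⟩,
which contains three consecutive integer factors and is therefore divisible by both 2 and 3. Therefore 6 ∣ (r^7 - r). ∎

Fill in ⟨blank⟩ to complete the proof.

r^6 - 1 = (r^2 - 1)(r^4 + r^2 + 1), and r^2 - 1 = (r-1)(r+1).
So r(r^6 - 1) = (r - 1)r(r + 1)(r^4 + r^2 + 1).

(r - 1)r(r + 1)(r^4 + r^2 + 1)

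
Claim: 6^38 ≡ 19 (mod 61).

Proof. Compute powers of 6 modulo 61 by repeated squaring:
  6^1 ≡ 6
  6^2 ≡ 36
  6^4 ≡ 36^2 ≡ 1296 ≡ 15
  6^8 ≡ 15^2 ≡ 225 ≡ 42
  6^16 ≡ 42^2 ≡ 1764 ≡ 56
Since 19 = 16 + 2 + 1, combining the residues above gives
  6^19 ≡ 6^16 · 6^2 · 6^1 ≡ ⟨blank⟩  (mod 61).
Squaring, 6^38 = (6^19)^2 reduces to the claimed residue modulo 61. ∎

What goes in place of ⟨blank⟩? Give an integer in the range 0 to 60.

Multiply the listed residues: 56 · 36 · 6 = 2016 → 12096.
Reducing modulo 61: 12096 = 198·61 + 18, so 6^19 ≡ 18.

18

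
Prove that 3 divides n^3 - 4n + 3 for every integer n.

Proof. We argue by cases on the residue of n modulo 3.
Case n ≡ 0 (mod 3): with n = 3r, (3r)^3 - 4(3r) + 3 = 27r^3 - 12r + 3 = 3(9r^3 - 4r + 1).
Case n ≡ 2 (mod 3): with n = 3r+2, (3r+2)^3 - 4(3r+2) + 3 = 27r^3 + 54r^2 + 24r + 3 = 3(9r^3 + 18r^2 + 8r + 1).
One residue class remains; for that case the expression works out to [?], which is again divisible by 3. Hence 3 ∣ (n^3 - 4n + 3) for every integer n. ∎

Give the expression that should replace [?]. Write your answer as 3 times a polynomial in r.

3(9r^3 + 9r^2 - r)

Only n ≡ 1 (mod 3) is unaccounted for. Put n = 3r+1:
(3r+1)^3 - 4(3r+1) + 3 expands to 27r^3 + 27r^2 - 3r,
and factoring out 3 leaves 3(9r^3 + 9r^2 - r).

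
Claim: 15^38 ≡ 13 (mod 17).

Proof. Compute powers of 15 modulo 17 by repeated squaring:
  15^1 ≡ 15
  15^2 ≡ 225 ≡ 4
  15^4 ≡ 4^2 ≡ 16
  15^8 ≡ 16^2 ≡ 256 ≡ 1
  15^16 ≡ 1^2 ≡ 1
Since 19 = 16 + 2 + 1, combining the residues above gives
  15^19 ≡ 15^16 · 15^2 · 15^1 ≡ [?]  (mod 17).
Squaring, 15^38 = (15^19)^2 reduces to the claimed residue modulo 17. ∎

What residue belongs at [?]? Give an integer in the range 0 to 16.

9

Multiply the listed residues: 1 · 4 · 15 = 4 → 60.
Reducing modulo 17: 60 = 3·17 + 9, so 15^19 ≡ 9.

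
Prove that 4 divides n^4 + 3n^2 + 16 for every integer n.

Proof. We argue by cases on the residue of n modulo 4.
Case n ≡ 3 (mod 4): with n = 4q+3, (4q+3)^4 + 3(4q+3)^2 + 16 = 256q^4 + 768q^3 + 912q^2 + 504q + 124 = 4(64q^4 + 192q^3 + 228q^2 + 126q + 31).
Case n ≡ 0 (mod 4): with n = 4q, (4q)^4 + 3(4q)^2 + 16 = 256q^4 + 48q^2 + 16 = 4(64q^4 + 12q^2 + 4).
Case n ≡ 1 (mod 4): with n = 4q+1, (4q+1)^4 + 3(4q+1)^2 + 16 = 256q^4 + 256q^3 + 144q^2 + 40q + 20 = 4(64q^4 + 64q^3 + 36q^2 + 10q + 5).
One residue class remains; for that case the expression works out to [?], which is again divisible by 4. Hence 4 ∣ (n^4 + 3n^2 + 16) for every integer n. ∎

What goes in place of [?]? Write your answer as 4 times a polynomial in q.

4(64q^4 + 128q^3 + 108q^2 + 44q + 11)

Only n ≡ 2 (mod 4) is unaccounted for. Put n = 4q+2:
(4q+2)^4 + 3(4q+2)^2 + 16 expands to 256q^4 + 512q^3 + 432q^2 + 176q + 44,
and factoring out 4 leaves 4(64q^4 + 128q^3 + 108q^2 + 44q + 11).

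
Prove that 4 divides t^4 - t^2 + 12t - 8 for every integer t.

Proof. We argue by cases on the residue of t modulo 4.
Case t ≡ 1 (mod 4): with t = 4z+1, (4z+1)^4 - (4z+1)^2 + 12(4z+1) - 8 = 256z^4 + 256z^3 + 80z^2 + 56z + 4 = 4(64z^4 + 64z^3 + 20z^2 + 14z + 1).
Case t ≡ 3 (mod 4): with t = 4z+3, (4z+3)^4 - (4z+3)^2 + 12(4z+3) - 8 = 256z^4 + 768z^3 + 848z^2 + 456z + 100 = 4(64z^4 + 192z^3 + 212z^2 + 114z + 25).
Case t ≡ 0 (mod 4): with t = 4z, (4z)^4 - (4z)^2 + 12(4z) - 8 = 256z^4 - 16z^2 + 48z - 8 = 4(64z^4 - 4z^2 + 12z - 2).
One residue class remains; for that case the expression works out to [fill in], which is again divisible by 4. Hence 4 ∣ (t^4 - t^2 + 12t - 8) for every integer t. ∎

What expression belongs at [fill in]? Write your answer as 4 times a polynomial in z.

The residues treated are {1, 3, 0}, so the missing case is t ≡ 2 (mod 4); write t = 4z+2.
Then (4z+2)^4 - (4z+2)^2 + 12(4z+2) - 8 = 256z^4 + 512z^3 + 368z^2 + 160z + 28 = 4(64z^4 + 128z^3 + 92z^2 + 40z + 7).

4(64z^4 + 128z^3 + 92z^2 + 40z + 7)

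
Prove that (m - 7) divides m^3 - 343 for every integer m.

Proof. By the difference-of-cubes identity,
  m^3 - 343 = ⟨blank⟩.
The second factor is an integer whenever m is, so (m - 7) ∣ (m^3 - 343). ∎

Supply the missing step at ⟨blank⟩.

Polynomial division of m^3 - 343 by m - 7 leaves remainder 0 and quotient m^2 + 7m + 49.
Hence m^3 - 343 = (m - 7)(m^2 + 7m + 49).

(m - 7)(m^2 + 7m + 49)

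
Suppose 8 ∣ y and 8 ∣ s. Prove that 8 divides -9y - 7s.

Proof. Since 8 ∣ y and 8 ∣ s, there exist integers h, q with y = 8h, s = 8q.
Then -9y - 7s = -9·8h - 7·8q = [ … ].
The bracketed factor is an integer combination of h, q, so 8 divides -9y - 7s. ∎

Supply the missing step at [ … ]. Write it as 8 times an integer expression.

Each term has a factor of 8: -9·8h - 7·8q = 8·(-9h - 7q).
Since -9h - 7q is an integer, 8 ∣ (-9y - 7s).

8(-9h - 7q)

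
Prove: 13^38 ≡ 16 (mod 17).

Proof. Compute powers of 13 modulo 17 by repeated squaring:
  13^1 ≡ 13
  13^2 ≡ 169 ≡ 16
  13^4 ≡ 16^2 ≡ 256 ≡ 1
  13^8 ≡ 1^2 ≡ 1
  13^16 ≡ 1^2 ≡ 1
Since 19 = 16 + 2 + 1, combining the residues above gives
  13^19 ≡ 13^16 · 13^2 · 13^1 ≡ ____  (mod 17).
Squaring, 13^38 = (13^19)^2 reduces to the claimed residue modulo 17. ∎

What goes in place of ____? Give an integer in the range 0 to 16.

4

Multiply the listed residues: 1 · 16 · 13 = 16 → 208.
Reducing modulo 17: 208 = 12·17 + 4, so 13^19 ≡ 4.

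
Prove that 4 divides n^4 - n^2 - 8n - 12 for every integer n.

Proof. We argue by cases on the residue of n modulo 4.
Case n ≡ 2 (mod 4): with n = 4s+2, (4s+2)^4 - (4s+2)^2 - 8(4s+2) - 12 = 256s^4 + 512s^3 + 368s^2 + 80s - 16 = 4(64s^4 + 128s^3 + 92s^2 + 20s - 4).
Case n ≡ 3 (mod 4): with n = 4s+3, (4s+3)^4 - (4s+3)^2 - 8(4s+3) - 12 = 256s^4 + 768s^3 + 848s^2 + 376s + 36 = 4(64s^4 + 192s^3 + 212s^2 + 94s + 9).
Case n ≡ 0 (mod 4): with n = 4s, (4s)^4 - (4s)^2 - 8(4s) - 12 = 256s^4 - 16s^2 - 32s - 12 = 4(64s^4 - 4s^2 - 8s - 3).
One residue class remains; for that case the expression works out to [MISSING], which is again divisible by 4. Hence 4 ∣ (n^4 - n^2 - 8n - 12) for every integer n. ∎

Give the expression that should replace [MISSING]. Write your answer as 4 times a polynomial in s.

The residues treated are {2, 3, 0}, so the missing case is n ≡ 1 (mod 4); write n = 4s+1.
Then (4s+1)^4 - (4s+1)^2 - 8(4s+1) - 12 = 256s^4 + 256s^3 + 80s^2 - 24s - 20 = 4(64s^4 + 64s^3 + 20s^2 - 6s - 5).

4(64s^4 + 64s^3 + 20s^2 - 6s - 5)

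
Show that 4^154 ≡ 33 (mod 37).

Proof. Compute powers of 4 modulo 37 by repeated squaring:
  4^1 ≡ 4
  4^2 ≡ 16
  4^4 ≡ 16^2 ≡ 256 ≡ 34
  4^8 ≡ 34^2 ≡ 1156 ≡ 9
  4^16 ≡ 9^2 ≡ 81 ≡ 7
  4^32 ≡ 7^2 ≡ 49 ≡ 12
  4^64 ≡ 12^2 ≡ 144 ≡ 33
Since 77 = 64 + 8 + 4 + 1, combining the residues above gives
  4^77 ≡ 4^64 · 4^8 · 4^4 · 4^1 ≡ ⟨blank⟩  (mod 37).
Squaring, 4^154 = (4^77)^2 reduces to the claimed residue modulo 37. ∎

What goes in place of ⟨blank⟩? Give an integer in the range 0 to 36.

Multiply the listed residues: 33 · 9 · 34 · 4 = 297 → 10098 → 40392.
Reducing modulo 37: 40392 = 1091·37 + 25, so 4^77 ≡ 25.

25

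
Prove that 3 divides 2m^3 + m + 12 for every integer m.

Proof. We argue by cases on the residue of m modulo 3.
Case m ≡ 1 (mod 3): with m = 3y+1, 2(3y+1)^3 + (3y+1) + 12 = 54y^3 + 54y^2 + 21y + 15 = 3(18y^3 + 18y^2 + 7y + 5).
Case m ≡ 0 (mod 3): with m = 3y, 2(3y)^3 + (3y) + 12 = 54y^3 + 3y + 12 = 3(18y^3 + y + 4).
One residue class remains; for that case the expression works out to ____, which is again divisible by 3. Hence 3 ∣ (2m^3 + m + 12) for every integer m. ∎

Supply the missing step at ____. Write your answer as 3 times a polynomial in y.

Only m ≡ 2 (mod 3) is unaccounted for. Put m = 3y+2:
2(3y+2)^3 + (3y+2) + 12 expands to 54y^3 + 108y^2 + 75y + 30,
and factoring out 3 leaves 3(18y^3 + 36y^2 + 25y + 10).

3(18y^3 + 36y^2 + 25y + 10)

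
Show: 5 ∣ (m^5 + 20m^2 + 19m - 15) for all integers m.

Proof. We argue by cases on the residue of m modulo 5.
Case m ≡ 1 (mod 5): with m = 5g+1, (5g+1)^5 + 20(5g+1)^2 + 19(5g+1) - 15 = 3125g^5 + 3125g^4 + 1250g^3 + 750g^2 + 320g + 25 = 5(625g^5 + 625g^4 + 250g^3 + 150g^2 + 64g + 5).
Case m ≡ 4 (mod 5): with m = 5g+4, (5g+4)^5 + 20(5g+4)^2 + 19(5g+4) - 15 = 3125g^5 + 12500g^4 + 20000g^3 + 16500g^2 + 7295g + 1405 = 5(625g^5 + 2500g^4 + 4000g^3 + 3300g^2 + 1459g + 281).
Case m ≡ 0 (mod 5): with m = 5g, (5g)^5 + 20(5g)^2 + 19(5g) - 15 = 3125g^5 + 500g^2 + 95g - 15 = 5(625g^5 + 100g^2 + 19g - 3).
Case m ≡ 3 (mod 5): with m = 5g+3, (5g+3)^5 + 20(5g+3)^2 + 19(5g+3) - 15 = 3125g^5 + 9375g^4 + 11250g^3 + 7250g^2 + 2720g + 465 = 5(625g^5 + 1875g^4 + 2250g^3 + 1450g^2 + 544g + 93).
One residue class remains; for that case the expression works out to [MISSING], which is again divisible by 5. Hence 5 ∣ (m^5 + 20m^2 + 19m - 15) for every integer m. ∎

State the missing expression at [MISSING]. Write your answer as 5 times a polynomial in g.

The residues treated are {1, 4, 0, 3}, so the missing case is m ≡ 2 (mod 5); write m = 5g+2.
Then (5g+2)^5 + 20(5g+2)^2 + 19(5g+2) - 15 = 3125g^5 + 6250g^4 + 5000g^3 + 2500g^2 + 895g + 135 = 5(625g^5 + 1250g^4 + 1000g^3 + 500g^2 + 179g + 27).

5(625g^5 + 1250g^4 + 1000g^3 + 500g^2 + 179g + 27)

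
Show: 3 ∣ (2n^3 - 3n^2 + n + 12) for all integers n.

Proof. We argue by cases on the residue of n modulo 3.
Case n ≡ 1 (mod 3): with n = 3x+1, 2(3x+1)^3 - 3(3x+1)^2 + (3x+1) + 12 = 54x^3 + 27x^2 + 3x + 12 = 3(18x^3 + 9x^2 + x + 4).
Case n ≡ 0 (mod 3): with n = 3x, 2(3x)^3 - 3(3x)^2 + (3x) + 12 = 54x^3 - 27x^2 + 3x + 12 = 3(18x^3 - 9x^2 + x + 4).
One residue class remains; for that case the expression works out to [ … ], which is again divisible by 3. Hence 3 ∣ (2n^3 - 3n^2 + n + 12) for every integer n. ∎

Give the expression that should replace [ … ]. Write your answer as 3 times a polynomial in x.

Only n ≡ 2 (mod 3) is unaccounted for. Put n = 3x+2:
2(3x+2)^3 - 3(3x+2)^2 + (3x+2) + 12 expands to 54x^3 + 81x^2 + 39x + 18,
and factoring out 3 leaves 3(18x^3 + 27x^2 + 13x + 6).

3(18x^3 + 27x^2 + 13x + 6)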